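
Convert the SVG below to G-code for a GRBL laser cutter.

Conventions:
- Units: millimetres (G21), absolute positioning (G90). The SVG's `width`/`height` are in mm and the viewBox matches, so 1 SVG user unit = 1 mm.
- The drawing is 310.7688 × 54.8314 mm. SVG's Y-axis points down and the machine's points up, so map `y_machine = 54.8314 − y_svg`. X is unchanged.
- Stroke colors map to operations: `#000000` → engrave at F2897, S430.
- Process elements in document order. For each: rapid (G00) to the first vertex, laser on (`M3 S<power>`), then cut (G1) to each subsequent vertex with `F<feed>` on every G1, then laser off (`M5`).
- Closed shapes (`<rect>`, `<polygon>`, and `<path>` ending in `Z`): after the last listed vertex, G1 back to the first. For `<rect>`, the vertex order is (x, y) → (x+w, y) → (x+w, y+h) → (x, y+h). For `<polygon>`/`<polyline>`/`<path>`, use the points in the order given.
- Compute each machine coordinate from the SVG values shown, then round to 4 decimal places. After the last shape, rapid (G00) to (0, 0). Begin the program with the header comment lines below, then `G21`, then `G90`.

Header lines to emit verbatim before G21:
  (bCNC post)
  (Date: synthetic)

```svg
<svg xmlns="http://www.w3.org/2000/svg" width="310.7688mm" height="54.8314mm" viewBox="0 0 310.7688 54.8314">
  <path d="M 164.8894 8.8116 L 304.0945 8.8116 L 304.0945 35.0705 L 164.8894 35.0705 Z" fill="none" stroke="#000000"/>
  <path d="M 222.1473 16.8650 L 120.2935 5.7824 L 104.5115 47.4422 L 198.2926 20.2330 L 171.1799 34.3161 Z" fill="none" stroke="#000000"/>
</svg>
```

Since the viewBox matches the mm dimensions, user units are millimetres directly. The only transform is the Y-flip y_m = 54.8314 − y_svg.

Shape 1 is a rectangle drawn with `<path>`. Its stroke #000000 means engrave at S430, F2897. After flipping Y the toolpath is (164.8894,46.0198) → (304.0945,46.0198) → (304.0945,19.7609) → (164.8894,19.7609) → (164.8894,46.0198), returning to the start.

Shape 2 is a closed polygon drawn with `<path>`. Its stroke #000000 means engrave at S430, F2897. After flipping Y the toolpath is (222.1473,37.9664) → (120.2935,49.0490) → (104.5115,7.3892) → (198.2926,34.5984) → (171.1799,20.5153) → (222.1473,37.9664), returning to the start.

(bCNC post)
(Date: synthetic)
G21
G90
G00 X164.8894 Y46.0198
M3 S430
G1 X304.0945 Y46.0198 F2897
G1 X304.0945 Y19.7609 F2897
G1 X164.8894 Y19.7609 F2897
G1 X164.8894 Y46.0198 F2897
M5
G00 X222.1473 Y37.9664
M3 S430
G1 X120.2935 Y49.0490 F2897
G1 X104.5115 Y7.3892 F2897
G1 X198.2926 Y34.5984 F2897
G1 X171.1799 Y20.5153 F2897
G1 X222.1473 Y37.9664 F2897
M5
G00 X0.0000 Y0.0000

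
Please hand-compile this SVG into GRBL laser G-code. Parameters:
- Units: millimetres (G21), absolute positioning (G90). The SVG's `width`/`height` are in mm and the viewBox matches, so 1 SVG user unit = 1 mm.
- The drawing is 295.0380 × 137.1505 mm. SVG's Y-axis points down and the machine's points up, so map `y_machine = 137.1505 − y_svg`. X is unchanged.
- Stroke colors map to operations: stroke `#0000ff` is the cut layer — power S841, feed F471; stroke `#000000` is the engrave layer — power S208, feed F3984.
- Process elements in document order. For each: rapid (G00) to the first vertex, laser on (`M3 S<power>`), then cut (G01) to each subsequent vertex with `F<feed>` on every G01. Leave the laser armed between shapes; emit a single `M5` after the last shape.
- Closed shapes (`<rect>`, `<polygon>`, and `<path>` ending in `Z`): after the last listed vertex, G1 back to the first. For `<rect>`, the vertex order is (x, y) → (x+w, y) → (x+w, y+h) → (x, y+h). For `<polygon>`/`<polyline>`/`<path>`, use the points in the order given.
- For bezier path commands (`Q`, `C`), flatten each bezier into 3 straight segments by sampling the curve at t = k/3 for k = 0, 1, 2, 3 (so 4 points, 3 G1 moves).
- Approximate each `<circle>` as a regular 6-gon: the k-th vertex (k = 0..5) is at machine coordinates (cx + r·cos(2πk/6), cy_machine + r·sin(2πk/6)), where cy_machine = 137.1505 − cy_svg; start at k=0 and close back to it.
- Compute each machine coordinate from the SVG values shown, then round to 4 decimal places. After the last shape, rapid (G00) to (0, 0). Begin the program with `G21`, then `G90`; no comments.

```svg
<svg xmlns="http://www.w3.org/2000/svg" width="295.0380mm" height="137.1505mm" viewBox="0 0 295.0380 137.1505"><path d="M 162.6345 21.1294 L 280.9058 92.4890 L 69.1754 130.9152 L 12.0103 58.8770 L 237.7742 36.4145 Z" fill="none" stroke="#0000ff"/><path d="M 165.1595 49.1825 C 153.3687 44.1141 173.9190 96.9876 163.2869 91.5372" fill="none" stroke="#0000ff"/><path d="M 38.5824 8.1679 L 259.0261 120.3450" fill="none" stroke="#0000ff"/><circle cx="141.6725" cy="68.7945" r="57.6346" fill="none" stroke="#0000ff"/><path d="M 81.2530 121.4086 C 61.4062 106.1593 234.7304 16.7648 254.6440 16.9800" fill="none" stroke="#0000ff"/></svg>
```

viewBox `0 0 295.0380 137.1505` with mm width/height → 1 unit = 1 mm. Flip: y_m = 137.1505 − y_svg.

**Shape 1** — `<path>` closed polygon, stroke `#0000ff` → cut (S841, F471). Machine vertices: (162.6345,116.0211) → (280.9058,44.6615) → (69.1754,6.2353) → (12.0103,78.2735) → (237.7742,100.7360) → (162.6345,116.0211). Closed: final G1 returns to the first vertex.

**Shape 2** — `<path>` cubic bezier, stroke `#0000ff` → cut (S841, F471). Control points (SVG): P0=(165.1595,49.1825), P1=(153.3687,44.1141), P2=(173.9190,96.9876), P3=(163.2869,91.5372); sampled at t=k/3. Machine vertices: (165.1595,87.9680) → (161.7963,78.0286) → (165.8776,55.2981) → (163.2869,45.6133). Open path.

**Shape 3** — `<path>` line segment, stroke `#0000ff` → cut (S841, F471). Machine vertices: (38.5824,128.9826) → (259.0261,16.8055). Open path.

**Shape 4** — `<circle>` circle, stroke `#0000ff` → cut (S841, F471). Machine vertices: (199.3071,68.3560) → (170.4898,118.2690) → (112.8552,118.2690) → (84.0379,68.3560) → (112.8552,18.4430) → (170.4898,18.4430) → (199.3071,68.3560). Closed: final G1 returns to the first vertex.

**Shape 5** — `<path>` cubic bezier, stroke `#0000ff` → cut (S841, F471). Control points (SVG): P0=(81.2530,121.4086), P1=(61.4062,106.1593), P2=(234.7304,16.7648), P3=(254.6440,16.9800); sampled at t=k/3. Machine vertices: (81.2530,15.7419) → (112.9602,49.6413) → (196.4299,96.5808) → (254.6440,120.1705). Open path.

G21
G90
G00 X162.6345 Y116.0211
M3 S841
G01 X280.9058 Y44.6615 F471
G01 X69.1754 Y6.2353 F471
G01 X12.0103 Y78.2735 F471
G01 X237.7742 Y100.7360 F471
G01 X162.6345 Y116.0211 F471
G00 X165.1595 Y87.9680
M3 S841
G01 X161.7963 Y78.0286 F471
G01 X165.8776 Y55.2981 F471
G01 X163.2869 Y45.6133 F471
G00 X38.5824 Y128.9826
M3 S841
G01 X259.0261 Y16.8055 F471
G00 X199.3071 Y68.3560
M3 S841
G01 X170.4898 Y118.2690 F471
G01 X112.8552 Y118.2690 F471
G01 X84.0379 Y68.3560 F471
G01 X112.8552 Y18.4430 F471
G01 X170.4898 Y18.4430 F471
G01 X199.3071 Y68.3560 F471
G00 X81.2530 Y15.7419
M3 S841
G01 X112.9602 Y49.6413 F471
G01 X196.4299 Y96.5808 F471
G01 X254.6440 Y120.1705 F471
M5
G00 X0.0000 Y0.0000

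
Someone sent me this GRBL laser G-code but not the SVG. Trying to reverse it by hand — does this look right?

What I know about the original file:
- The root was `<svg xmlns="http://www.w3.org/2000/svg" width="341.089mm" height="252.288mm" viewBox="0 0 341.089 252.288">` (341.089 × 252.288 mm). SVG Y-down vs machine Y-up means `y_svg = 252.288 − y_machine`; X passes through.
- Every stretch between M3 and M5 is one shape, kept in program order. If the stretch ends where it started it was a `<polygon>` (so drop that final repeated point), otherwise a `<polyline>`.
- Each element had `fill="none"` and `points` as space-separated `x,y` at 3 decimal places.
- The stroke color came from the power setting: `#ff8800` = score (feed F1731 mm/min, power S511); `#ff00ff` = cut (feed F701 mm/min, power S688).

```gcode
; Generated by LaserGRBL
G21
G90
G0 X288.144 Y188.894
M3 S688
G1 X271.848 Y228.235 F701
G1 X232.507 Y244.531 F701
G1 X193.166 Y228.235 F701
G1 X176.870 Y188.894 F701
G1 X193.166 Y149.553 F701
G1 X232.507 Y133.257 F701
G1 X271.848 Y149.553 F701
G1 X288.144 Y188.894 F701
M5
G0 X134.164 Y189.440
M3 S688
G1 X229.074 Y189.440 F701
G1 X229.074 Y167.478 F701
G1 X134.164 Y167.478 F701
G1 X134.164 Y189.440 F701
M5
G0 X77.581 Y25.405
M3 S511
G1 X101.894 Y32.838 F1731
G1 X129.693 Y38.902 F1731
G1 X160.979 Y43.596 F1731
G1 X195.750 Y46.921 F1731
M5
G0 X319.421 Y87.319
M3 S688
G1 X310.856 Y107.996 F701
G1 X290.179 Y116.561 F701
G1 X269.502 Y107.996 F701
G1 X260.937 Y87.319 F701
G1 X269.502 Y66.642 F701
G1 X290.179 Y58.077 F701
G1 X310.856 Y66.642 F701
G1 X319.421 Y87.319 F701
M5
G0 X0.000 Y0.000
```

Each laser-on run becomes one SVG element. Flip Y back into SVG space with y_svg = 252.288 − y_machine.

Run 1: the run's S688 means `#ff00ff` (cut). The run returns to its start, so emit a `<polygon>` with points (Y-flipped): 288.144,63.394 271.848,24.053 232.507,7.757 193.166,24.053 176.870,63.394 193.166,102.735 232.507,119.031 271.848,102.735.

Run 2: the run's S688 means `#ff00ff` (cut). The run returns to its start, so emit a `<polygon>` with points (Y-flipped): 134.164,62.848 229.074,62.848 229.074,84.810 134.164,84.810.

Run 3: the run's S511 means `#ff8800` (score). The run is open, so emit a `<polyline>` with points (Y-flipped): 77.581,226.883 101.894,219.450 129.693,213.386 160.979,208.692 195.750,205.367.

Run 4: S688 ⇒ cut layer `#ff00ff`. The run returns to its start, so emit a `<polygon>` with points (Y-flipped): 319.421,164.969 310.856,144.292 290.179,135.727 269.502,144.292 260.937,164.969 269.502,185.646 290.179,194.211 310.856,185.646.

<svg xmlns="http://www.w3.org/2000/svg" width="341.089mm" height="252.288mm" viewBox="0 0 341.089 252.288">
  <polygon points="288.144,63.394 271.848,24.053 232.507,7.757 193.166,24.053 176.870,63.394 193.166,102.735 232.507,119.031 271.848,102.735" fill="none" stroke="#ff00ff"/>
  <polygon points="134.164,62.848 229.074,62.848 229.074,84.810 134.164,84.810" fill="none" stroke="#ff00ff"/>
  <polyline points="77.581,226.883 101.894,219.450 129.693,213.386 160.979,208.692 195.750,205.367" fill="none" stroke="#ff8800"/>
  <polygon points="319.421,164.969 310.856,144.292 290.179,135.727 269.502,144.292 260.937,164.969 269.502,185.646 290.179,194.211 310.856,185.646" fill="none" stroke="#ff00ff"/>
</svg>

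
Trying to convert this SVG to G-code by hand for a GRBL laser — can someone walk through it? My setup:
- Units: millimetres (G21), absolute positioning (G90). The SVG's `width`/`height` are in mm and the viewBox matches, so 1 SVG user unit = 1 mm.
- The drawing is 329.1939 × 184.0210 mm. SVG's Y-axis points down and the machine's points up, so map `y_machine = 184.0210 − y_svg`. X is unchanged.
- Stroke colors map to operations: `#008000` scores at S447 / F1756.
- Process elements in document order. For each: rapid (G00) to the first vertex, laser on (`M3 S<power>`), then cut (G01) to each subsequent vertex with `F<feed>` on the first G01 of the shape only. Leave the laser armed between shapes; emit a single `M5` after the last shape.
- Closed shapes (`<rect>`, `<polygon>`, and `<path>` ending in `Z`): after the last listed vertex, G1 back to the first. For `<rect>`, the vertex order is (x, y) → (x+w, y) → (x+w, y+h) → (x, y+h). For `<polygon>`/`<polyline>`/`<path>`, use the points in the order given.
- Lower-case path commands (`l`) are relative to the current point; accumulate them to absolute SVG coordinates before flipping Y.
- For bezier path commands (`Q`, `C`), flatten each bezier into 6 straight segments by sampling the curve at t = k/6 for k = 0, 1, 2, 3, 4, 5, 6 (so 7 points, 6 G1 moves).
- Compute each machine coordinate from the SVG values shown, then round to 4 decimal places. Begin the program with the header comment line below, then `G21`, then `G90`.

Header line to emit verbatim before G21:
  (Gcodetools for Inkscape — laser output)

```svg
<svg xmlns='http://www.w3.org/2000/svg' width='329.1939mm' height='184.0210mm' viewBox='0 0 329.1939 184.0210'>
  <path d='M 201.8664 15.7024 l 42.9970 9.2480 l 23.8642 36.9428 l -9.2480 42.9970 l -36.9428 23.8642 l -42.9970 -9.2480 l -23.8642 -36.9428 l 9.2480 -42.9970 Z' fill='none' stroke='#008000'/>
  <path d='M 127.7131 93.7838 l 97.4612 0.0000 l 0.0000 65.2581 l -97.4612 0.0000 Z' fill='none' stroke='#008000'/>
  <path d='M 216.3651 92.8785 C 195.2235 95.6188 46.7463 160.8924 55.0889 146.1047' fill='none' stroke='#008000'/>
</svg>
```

viewBox `0 0 329.1939 184.0210` with mm width/height → 1 unit = 1 mm. Flip: y_m = 184.0210 − y_svg.

**Shape 1** — `<path>` regular polygon, stroke `#008000` → score (S447, F1756). Machine vertices: (201.8664,168.3186) → (244.8634,159.0706) → (268.7276,122.1278) → (259.4796,79.1308) → (222.5368,55.2666) → (179.5398,64.5146) → (155.6756,101.4574) → (164.9236,144.4544) → (201.8664,168.3186). Closed: final G1 returns to the first vertex.

**Shape 2** — `<path>` rectangle, stroke `#008000` → score (S447, F1756). Machine vertices: (127.7131,90.2372) → (225.1743,90.2372) → (225.1743,24.9791) → (127.7131,24.9791) → (127.7131,90.2372). Closed: final G1 returns to the first vertex.

**Shape 3** — `<path>` cubic bezier, stroke `#008000` → score (S447, F1756). Control points (SVG): P0=(216.3651,92.8785), P1=(195.2235,95.6188), P2=(46.7463,160.8924), P3=(55.0889,146.1047); sampled at t=k/6. Machine vertices: (216.3651,91.1425) → (196.4985,85.2214) → (163.3026,72.8390) → (124.6704,57.9564) → (88.4953,44.5344) → (62.6704,36.5341) → (55.0889,37.9163). Open path.

(Gcodetools for Inkscape — laser output)
G21
G90
G00 X201.8664 Y168.3186
M3 S447
G01 X244.8634 Y159.0706 F1756
G01 X268.7276 Y122.1278
G01 X259.4796 Y79.1308
G01 X222.5368 Y55.2666
G01 X179.5398 Y64.5146
G01 X155.6756 Y101.4574
G01 X164.9236 Y144.4544
G01 X201.8664 Y168.3186
G00 X127.7131 Y90.2372
M3 S447
G01 X225.1743 Y90.2372 F1756
G01 X225.1743 Y24.9791
G01 X127.7131 Y24.9791
G01 X127.7131 Y90.2372
G00 X216.3651 Y91.1425
M3 S447
G01 X196.4985 Y85.2214 F1756
G01 X163.3026 Y72.8390
G01 X124.6704 Y57.9564
G01 X88.4953 Y44.5344
G01 X62.6704 Y36.5341
G01 X55.0889 Y37.9163
M5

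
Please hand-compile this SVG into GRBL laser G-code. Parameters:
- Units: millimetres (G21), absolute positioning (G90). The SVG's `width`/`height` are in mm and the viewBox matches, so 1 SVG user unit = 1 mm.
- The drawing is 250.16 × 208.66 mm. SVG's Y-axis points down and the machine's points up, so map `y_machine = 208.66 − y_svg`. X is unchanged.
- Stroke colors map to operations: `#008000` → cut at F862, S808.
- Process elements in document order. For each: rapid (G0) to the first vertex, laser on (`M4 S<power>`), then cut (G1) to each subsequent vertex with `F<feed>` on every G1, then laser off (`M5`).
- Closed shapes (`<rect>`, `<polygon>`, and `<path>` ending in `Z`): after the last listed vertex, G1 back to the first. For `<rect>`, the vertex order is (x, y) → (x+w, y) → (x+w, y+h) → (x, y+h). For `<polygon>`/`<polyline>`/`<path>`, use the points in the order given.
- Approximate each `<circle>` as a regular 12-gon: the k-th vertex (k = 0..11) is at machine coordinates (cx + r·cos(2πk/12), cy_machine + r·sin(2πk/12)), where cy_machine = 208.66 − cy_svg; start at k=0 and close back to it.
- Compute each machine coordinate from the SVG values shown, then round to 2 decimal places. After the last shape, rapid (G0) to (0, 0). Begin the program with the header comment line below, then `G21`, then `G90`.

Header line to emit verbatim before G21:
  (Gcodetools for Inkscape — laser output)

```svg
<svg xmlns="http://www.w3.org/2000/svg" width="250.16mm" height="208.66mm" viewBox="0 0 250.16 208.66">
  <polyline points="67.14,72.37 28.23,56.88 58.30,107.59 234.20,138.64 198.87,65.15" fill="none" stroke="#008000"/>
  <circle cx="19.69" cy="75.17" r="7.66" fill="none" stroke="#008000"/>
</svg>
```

(Gcodetools for Inkscape — laser output)
G21
G90
G0 X67.14 Y136.29
M4 S808
G1 X28.23 Y151.78 F862
G1 X58.30 Y101.07 F862
G1 X234.20 Y70.02 F862
G1 X198.87 Y143.51 F862
M5
G0 X27.35 Y133.49
M4 S808
G1 X26.32 Y137.32 F862
G1 X23.52 Y140.12 F862
G1 X19.69 Y141.15 F862
G1 X15.86 Y140.12 F862
G1 X13.06 Y137.32 F862
G1 X12.03 Y133.49 F862
G1 X13.06 Y129.66 F862
G1 X15.86 Y126.86 F862
G1 X19.69 Y125.83 F862
G1 X23.52 Y126.86 F862
G1 X26.32 Y129.66 F862
G1 X27.35 Y133.49 F862
M5
G0 X0.00 Y0.00

Since the viewBox matches the mm dimensions, user units are millimetres directly. The only transform is the Y-flip y_m = 208.66 − y_svg.

Shape 1 is a open polyline drawn with `<polyline>`. Its stroke #008000 means cut at S808, F862. After flipping Y the toolpath is (67.14,136.29) → (28.23,151.78) → (58.30,101.07) → (234.20,70.02) → (198.87,143.51).

Shape 2 is a circle drawn with `<circle>`. Its stroke #008000 means cut at S808, F862. After flipping Y the toolpath is (27.35,133.49) → (26.32,137.32) → (23.52,140.12) → (19.69,141.15) → (15.86,140.12) → (13.06,137.32) → (12.03,133.49) → (13.06,129.66) → (15.86,126.86) → (19.69,125.83) → (23.52,126.86) → (26.32,129.66) → (27.35,133.49), returning to the start.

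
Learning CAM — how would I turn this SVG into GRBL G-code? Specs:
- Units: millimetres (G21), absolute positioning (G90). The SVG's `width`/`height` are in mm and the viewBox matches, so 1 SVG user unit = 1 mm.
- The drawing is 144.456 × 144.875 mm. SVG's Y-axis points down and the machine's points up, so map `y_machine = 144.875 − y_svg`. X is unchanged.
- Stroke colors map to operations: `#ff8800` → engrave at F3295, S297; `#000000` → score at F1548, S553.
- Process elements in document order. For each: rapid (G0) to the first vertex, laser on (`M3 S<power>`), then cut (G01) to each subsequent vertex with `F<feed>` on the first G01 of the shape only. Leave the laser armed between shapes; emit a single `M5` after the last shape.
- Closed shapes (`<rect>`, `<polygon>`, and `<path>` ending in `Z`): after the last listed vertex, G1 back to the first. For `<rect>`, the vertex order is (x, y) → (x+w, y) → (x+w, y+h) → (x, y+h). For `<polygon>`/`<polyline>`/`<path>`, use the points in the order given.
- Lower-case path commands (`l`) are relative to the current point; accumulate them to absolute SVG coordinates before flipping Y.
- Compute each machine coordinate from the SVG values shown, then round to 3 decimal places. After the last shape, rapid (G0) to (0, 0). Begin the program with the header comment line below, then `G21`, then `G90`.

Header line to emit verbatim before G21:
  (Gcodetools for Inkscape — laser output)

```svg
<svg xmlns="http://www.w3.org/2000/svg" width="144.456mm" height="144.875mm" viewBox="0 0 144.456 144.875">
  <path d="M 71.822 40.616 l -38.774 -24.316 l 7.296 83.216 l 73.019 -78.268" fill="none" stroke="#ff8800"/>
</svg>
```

(Gcodetools for Inkscape — laser output)
G21
G90
G0 X71.822 Y104.259
M3 S297
G01 X33.048 Y128.575 F3295
G01 X40.344 Y45.359
G01 X113.363 Y123.627
M5
G0 X0.000 Y0.000

Since the viewBox matches the mm dimensions, user units are millimetres directly. The only transform is the Y-flip y_m = 144.875 − y_svg.

Shape 1 is a open polyline drawn with `<path>`. Its stroke #ff8800 means engrave at S297, F3295. After flipping Y the toolpath is (71.822,104.259) → (33.048,128.575) → (40.344,45.359) → (113.363,123.627).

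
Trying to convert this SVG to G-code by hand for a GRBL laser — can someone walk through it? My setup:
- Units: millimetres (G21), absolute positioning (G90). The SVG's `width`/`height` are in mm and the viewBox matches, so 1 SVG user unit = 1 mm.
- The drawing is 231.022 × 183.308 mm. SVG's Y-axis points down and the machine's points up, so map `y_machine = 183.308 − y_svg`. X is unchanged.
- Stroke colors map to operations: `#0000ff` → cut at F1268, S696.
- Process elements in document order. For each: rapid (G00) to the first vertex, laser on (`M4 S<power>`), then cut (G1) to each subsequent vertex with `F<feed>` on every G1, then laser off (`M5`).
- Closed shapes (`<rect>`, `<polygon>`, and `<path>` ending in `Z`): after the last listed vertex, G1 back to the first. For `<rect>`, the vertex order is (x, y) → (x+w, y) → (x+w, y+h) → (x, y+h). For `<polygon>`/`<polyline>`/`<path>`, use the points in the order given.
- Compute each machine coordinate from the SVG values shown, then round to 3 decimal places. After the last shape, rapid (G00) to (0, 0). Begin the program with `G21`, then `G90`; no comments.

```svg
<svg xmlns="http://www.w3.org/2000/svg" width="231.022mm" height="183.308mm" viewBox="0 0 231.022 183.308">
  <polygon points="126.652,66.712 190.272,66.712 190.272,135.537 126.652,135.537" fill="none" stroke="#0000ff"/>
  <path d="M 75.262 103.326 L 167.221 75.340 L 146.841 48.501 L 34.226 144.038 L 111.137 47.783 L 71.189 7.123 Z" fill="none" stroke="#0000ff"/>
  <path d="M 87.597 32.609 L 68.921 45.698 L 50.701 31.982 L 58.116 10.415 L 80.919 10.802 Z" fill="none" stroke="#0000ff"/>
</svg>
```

G21
G90
G00 X126.652 Y116.596
M4 S696
G1 X190.272 Y116.596 F1268
G1 X190.272 Y47.771 F1268
G1 X126.652 Y47.771 F1268
G1 X126.652 Y116.596 F1268
M5
G00 X75.262 Y79.982
M4 S696
G1 X167.221 Y107.968 F1268
G1 X146.841 Y134.807 F1268
G1 X34.226 Y39.270 F1268
G1 X111.137 Y135.525 F1268
G1 X71.189 Y176.185 F1268
G1 X75.262 Y79.982 F1268
M5
G00 X87.597 Y150.699
M4 S696
G1 X68.921 Y137.610 F1268
G1 X50.701 Y151.326 F1268
G1 X58.116 Y172.893 F1268
G1 X80.919 Y172.506 F1268
G1 X87.597 Y150.699 F1268
M5
G00 X0.000 Y0.000

viewBox `0 0 231.022 183.308` with mm width/height → 1 unit = 1 mm. Flip: y_m = 183.308 − y_svg.

**Shape 1** — `<polygon>` rectangle, stroke `#0000ff` → cut (S696, F1268). Machine vertices: (126.652,116.596) → (190.272,116.596) → (190.272,47.771) → (126.652,47.771) → (126.652,116.596). Closed: final G1 returns to the first vertex.

**Shape 2** — `<path>` closed polygon, stroke `#0000ff` → cut (S696, F1268). Machine vertices: (75.262,79.982) → (167.221,107.968) → (146.841,134.807) → (34.226,39.270) → (111.137,135.525) → (71.189,176.185) → (75.262,79.982). Closed: final G1 returns to the first vertex.

**Shape 3** — `<path>` regular polygon, stroke `#0000ff` → cut (S696, F1268). Machine vertices: (87.597,150.699) → (68.921,137.610) → (50.701,151.326) → (58.116,172.893) → (80.919,172.506) → (87.597,150.699). Closed: final G1 returns to the first vertex.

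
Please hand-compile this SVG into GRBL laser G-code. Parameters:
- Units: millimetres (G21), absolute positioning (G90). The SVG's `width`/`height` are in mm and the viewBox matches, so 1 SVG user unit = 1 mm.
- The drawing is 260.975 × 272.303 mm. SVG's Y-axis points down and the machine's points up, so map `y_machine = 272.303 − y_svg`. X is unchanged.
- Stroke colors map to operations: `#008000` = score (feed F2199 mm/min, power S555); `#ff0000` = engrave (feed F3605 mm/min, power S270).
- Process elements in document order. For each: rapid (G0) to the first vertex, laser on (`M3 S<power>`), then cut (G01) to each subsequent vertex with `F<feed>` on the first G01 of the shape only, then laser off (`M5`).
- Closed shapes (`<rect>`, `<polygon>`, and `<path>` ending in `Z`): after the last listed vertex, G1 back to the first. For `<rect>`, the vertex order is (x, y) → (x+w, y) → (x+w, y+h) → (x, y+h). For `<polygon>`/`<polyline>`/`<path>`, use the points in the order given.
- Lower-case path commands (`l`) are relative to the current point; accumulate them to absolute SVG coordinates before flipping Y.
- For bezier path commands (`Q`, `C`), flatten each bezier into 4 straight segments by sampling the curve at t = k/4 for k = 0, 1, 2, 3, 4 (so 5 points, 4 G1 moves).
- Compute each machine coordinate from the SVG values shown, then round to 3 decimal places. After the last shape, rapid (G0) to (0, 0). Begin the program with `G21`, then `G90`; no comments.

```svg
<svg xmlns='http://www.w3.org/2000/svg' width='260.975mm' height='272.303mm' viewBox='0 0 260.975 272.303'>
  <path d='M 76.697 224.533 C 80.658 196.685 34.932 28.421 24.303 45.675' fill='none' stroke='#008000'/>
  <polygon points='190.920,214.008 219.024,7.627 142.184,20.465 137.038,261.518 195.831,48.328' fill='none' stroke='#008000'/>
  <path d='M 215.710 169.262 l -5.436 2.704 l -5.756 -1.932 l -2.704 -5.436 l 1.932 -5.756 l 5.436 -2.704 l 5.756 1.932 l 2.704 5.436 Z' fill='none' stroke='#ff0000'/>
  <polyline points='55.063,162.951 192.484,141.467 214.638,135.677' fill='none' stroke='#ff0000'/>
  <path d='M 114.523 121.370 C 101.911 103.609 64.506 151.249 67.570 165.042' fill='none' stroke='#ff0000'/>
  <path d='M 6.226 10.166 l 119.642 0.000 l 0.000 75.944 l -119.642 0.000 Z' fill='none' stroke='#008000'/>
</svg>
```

G21
G90
G0 X76.697 Y47.770
M3 S555
G01 X71.676 Y89.891 F2199
G01 X55.971 Y154.112
G01 X37.531 Y209.877
G01 X24.303 Y226.628
M5
G0 X190.920 Y58.295
M3 S555
G01 X219.024 Y264.676 F2199
G01 X142.184 Y251.838
G01 X137.038 Y10.785
G01 X195.831 Y223.975
G01 X190.920 Y58.295
M5
G0 X215.710 Y103.041
M3 S270
G01 X210.274 Y100.337 F3605
G01 X204.518 Y102.269
G01 X201.814 Y107.705
G01 X203.746 Y113.461
G01 X209.182 Y116.165
G01 X214.938 Y114.233
G01 X217.642 Y108.797
G01 X215.710 Y103.041
M5
G0 X55.063 Y109.352
M3 S270
G01 X192.484 Y130.836 F3605
G01 X214.638 Y136.626
M5
G0 X114.523 Y150.933
M3 S270
G01 X101.435 Y153.542 F3605
G01 X85.168 Y140.930
G01 X71.840 Y122.401
G01 X67.570 Y107.261
M5
G0 X6.226 Y262.137
M3 S555
G01 X125.868 Y262.137 F2199
G01 X125.868 Y186.193
G01 X6.226 Y186.193
G01 X6.226 Y262.137
M5
G0 X0.000 Y0.000

viewBox `0 0 260.975 272.303` with mm width/height → 1 unit = 1 mm. Flip: y_m = 272.303 − y_svg.

**Shape 1** — `<path>` cubic bezier, stroke `#008000` → score (S555, F2199). Control points (SVG): P0=(76.697,224.533), P1=(80.658,196.685), P2=(34.932,28.421), P3=(24.303,45.675); sampled at t=k/4. Machine vertices: (76.697,47.770) → (71.676,89.891) → (55.971,154.112) → (37.531,209.877) → (24.303,226.628). Open path.

**Shape 2** — `<polygon>` closed polygon, stroke `#008000` → score (S555, F2199). Machine vertices: (190.920,58.295) → (219.024,264.676) → (142.184,251.838) → (137.038,10.785) → (195.831,223.975) → (190.920,58.295). Closed: final G1 returns to the first vertex.

**Shape 3** — `<path>` regular polygon, stroke `#ff0000` → engrave (S270, F3605). Machine vertices: (215.710,103.041) → (210.274,100.337) → (204.518,102.269) → (201.814,107.705) → (203.746,113.461) → (209.182,116.165) → (214.938,114.233) → (217.642,108.797) → (215.710,103.041). Closed: final G1 returns to the first vertex.

**Shape 4** — `<polyline>` open polyline, stroke `#ff0000` → engrave (S270, F3605). Machine vertices: (55.063,109.352) → (192.484,130.836) → (214.638,136.626). Open path.

**Shape 5** — `<path>` cubic bezier, stroke `#ff0000` → engrave (S270, F3605). Control points (SVG): P0=(114.523,121.370), P1=(101.911,103.609), P2=(64.506,151.249), P3=(67.570,165.042); sampled at t=k/4. Machine vertices: (114.523,150.933) → (101.435,153.542) → (85.168,140.930) → (71.840,122.401) → (67.570,107.261). Open path.

**Shape 6** — `<path>` rectangle, stroke `#008000` → score (S555, F2199). Machine vertices: (6.226,262.137) → (125.868,262.137) → (125.868,186.193) → (6.226,186.193) → (6.226,262.137). Closed: final G1 returns to the first vertex.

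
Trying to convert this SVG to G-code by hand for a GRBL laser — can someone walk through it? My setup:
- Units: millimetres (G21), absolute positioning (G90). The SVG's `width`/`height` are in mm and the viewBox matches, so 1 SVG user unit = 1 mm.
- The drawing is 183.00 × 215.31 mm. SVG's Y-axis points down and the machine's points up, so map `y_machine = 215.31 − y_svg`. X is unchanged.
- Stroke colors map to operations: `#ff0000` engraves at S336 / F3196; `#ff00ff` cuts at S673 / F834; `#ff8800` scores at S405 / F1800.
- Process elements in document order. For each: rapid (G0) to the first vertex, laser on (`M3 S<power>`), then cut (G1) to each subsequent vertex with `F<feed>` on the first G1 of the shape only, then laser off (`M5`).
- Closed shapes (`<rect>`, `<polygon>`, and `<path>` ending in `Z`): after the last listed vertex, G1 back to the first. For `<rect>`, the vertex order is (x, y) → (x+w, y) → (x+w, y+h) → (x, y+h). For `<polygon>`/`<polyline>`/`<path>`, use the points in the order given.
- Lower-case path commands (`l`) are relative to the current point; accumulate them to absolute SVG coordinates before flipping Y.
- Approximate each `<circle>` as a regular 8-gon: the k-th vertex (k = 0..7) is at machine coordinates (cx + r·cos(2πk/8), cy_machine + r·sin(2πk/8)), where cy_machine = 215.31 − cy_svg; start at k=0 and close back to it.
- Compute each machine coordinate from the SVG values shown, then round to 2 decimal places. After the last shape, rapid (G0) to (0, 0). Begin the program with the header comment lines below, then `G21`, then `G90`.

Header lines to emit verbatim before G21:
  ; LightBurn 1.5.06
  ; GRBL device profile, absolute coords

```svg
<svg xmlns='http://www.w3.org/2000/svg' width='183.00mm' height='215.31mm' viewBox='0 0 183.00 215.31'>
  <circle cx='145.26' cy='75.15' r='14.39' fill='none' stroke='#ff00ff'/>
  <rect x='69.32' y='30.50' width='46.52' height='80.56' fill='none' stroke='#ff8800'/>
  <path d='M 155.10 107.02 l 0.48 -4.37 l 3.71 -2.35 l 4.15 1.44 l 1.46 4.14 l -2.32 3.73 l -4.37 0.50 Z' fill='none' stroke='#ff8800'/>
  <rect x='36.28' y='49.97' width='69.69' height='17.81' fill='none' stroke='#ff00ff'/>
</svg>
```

viewBox `0 0 183.00 215.31` with mm width/height → 1 unit = 1 mm. Flip: y_m = 215.31 − y_svg.

**Shape 1** — `<circle>` circle, stroke `#ff00ff` → cut (S673, F834). Machine vertices: (159.65,140.16) → (155.44,150.34) → (145.26,154.55) → (135.08,150.34) → (130.87,140.16) → (135.08,129.98) → (145.26,125.77) → (155.44,129.98) → (159.65,140.16). Closed: final G1 returns to the first vertex.

**Shape 2** — `<rect>` rectangle, stroke `#ff8800` → score (S405, F1800). Machine vertices: (69.32,184.81) → (115.84,184.81) → (115.84,104.25) → (69.32,104.25) → (69.32,184.81). Closed: final G1 returns to the first vertex.

**Shape 3** — `<path>` regular polygon, stroke `#ff8800` → score (S405, F1800). Machine vertices: (155.10,108.29) → (155.58,112.66) → (159.29,115.01) → (163.44,113.57) → (164.90,109.43) → (162.58,105.70) → (158.21,105.20) → (155.10,108.29). Closed: final G1 returns to the first vertex.

**Shape 4** — `<rect>` rectangle, stroke `#ff00ff` → cut (S673, F834). Machine vertices: (36.28,165.34) → (105.97,165.34) → (105.97,147.53) → (36.28,147.53) → (36.28,165.34). Closed: final G1 returns to the first vertex.

; LightBurn 1.5.06
; GRBL device profile, absolute coords
G21
G90
G0 X159.65 Y140.16
M3 S673
G1 X155.44 Y150.34 F834
G1 X145.26 Y154.55
G1 X135.08 Y150.34
G1 X130.87 Y140.16
G1 X135.08 Y129.98
G1 X145.26 Y125.77
G1 X155.44 Y129.98
G1 X159.65 Y140.16
M5
G0 X69.32 Y184.81
M3 S405
G1 X115.84 Y184.81 F1800
G1 X115.84 Y104.25
G1 X69.32 Y104.25
G1 X69.32 Y184.81
M5
G0 X155.10 Y108.29
M3 S405
G1 X155.58 Y112.66 F1800
G1 X159.29 Y115.01
G1 X163.44 Y113.57
G1 X164.90 Y109.43
G1 X162.58 Y105.70
G1 X158.21 Y105.20
G1 X155.10 Y108.29
M5
G0 X36.28 Y165.34
M3 S673
G1 X105.97 Y165.34 F834
G1 X105.97 Y147.53
G1 X36.28 Y147.53
G1 X36.28 Y165.34
M5
G0 X0.00 Y0.00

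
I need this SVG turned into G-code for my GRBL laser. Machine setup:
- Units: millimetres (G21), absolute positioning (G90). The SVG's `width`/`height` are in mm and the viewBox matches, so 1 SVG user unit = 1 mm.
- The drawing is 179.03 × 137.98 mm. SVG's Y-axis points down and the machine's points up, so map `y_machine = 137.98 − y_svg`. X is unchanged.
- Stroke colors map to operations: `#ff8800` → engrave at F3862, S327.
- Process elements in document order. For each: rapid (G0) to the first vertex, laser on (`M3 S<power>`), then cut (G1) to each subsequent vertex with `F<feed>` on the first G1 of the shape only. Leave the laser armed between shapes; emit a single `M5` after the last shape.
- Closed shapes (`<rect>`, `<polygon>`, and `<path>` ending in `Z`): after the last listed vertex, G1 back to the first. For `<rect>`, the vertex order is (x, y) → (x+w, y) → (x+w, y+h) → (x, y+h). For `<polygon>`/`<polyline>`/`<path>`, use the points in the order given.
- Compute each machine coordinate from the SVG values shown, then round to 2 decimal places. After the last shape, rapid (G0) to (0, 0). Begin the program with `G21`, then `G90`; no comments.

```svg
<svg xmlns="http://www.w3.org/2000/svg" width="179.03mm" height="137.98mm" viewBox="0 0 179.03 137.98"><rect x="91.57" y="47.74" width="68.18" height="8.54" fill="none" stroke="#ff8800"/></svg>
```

1 u = 1 mm; y_m = 137.98 − y.

[1] `<rect>` rectangle, #ff8800→engrave S327 F3862: (91.57,90.24) → (159.75,90.24) → (159.75,81.70) → (91.57,81.70) → (91.57,90.24) (closed)

G21
G90
G0 X91.57 Y90.24
M3 S327
G1 X159.75 Y90.24 F3862
G1 X159.75 Y81.70
G1 X91.57 Y81.70
G1 X91.57 Y90.24
M5
G0 X0.00 Y0.00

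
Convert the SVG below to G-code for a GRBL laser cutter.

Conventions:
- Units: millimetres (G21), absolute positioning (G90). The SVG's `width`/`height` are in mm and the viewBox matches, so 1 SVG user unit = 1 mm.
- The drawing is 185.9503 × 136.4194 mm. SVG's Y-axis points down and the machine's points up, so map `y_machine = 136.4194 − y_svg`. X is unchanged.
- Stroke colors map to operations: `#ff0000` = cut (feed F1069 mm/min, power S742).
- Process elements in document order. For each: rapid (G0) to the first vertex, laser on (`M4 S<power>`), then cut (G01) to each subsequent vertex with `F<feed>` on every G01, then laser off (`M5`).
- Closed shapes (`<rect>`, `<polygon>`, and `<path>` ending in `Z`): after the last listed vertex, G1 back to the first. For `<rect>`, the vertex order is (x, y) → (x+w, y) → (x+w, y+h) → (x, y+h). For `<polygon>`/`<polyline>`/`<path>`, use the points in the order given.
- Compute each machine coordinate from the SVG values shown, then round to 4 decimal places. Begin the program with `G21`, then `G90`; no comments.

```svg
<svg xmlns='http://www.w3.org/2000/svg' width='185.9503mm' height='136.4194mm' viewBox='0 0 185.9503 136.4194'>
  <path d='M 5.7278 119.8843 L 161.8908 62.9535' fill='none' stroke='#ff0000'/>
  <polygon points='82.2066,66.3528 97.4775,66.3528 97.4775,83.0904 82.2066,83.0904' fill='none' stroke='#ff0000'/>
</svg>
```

viewBox `0 0 185.9503 136.4194` with mm width/height → 1 unit = 1 mm. Flip: y_m = 136.4194 − y_svg.

**Shape 1** — `<path>` line segment, stroke `#ff0000` → cut (S742, F1069). Machine vertices: (5.7278,16.5351) → (161.8908,73.4659). Open path.

**Shape 2** — `<polygon>` rectangle, stroke `#ff0000` → cut (S742, F1069). Machine vertices: (82.2066,70.0666) → (97.4775,70.0666) → (97.4775,53.3290) → (82.2066,53.3290) → (82.2066,70.0666). Closed: final G1 returns to the first vertex.

G21
G90
G0 X5.7278 Y16.5351
M4 S742
G01 X161.8908 Y73.4659 F1069
M5
G0 X82.2066 Y70.0666
M4 S742
G01 X97.4775 Y70.0666 F1069
G01 X97.4775 Y53.3290 F1069
G01 X82.2066 Y53.3290 F1069
G01 X82.2066 Y70.0666 F1069
M5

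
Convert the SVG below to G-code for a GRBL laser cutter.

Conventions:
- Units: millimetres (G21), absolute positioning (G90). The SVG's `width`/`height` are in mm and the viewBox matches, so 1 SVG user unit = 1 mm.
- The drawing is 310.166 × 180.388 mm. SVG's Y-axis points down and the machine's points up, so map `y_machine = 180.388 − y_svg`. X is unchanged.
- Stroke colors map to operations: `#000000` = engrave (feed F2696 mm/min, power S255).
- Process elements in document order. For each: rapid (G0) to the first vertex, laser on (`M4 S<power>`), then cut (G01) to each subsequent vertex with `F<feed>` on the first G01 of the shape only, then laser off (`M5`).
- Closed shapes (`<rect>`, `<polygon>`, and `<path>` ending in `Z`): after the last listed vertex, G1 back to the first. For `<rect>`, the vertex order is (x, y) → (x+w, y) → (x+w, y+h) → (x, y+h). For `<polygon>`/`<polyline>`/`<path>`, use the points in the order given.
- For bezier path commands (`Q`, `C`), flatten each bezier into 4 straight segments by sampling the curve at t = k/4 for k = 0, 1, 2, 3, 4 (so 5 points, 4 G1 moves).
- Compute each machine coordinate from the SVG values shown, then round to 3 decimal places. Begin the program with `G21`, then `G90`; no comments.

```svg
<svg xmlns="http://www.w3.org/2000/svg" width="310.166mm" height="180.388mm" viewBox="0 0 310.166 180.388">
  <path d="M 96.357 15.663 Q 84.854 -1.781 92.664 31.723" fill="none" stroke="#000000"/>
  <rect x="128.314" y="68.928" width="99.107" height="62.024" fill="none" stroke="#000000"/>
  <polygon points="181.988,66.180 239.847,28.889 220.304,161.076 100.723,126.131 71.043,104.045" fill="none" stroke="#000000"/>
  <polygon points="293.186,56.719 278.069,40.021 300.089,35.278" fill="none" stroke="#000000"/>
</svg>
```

viewBox `0 0 310.166 180.388` with mm width/height → 1 unit = 1 mm. Flip: y_m = 180.388 − y_svg.

**Shape 1** — `<path>` quadratic bezier, stroke `#000000` → engrave (S255, F2696). Control points (SVG): P0=(96.357,15.663), P1=(84.854,-1.781), P2=(92.664,31.723); sampled at t=k/4. Machine vertices: (96.357,164.725) → (91.813,170.263) → (89.682,169.432) → (89.966,162.233) → (92.664,148.665). Open path.

**Shape 2** — `<rect>` rectangle, stroke `#000000` → engrave (S255, F2696). Machine vertices: (128.314,111.460) → (227.421,111.460) → (227.421,49.436) → (128.314,49.436) → (128.314,111.460). Closed: final G1 returns to the first vertex.

**Shape 3** — `<polygon>` closed polygon, stroke `#000000` → engrave (S255, F2696). Machine vertices: (181.988,114.208) → (239.847,151.499) → (220.304,19.312) → (100.723,54.257) → (71.043,76.343) → (181.988,114.208). Closed: final G1 returns to the first vertex.

**Shape 4** — `<polygon>` regular polygon, stroke `#000000` → engrave (S255, F2696). Machine vertices: (293.186,123.669) → (278.069,140.367) → (300.089,145.110) → (293.186,123.669). Closed: final G1 returns to the first vertex.

G21
G90
G0 X96.357 Y164.725
M4 S255
G01 X91.813 Y170.263 F2696
G01 X89.682 Y169.432
G01 X89.966 Y162.233
G01 X92.664 Y148.665
M5
G0 X128.314 Y111.460
M4 S255
G01 X227.421 Y111.460 F2696
G01 X227.421 Y49.436
G01 X128.314 Y49.436
G01 X128.314 Y111.460
M5
G0 X181.988 Y114.208
M4 S255
G01 X239.847 Y151.499 F2696
G01 X220.304 Y19.312
G01 X100.723 Y54.257
G01 X71.043 Y76.343
G01 X181.988 Y114.208
M5
G0 X293.186 Y123.669
M4 S255
G01 X278.069 Y140.367 F2696
G01 X300.089 Y145.110
G01 X293.186 Y123.669
M5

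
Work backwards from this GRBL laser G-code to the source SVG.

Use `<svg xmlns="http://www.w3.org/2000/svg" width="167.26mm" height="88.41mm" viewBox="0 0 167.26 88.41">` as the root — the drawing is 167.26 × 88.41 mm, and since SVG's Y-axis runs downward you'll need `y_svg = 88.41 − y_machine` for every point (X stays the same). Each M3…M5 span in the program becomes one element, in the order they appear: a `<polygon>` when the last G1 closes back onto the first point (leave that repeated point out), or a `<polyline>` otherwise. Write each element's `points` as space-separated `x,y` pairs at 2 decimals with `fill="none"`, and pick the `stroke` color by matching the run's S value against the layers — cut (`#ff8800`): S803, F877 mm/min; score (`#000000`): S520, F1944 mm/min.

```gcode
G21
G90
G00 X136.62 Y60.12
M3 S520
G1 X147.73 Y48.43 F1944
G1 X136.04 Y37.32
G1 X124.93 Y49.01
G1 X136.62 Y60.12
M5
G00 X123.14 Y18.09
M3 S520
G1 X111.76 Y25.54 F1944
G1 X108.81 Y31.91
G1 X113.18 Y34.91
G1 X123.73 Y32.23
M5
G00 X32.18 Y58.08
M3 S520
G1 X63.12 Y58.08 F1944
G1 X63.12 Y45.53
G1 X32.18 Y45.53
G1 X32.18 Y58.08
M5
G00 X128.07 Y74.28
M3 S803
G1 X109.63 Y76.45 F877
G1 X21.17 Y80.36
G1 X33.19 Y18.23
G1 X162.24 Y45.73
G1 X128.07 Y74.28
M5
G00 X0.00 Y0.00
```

<svg xmlns="http://www.w3.org/2000/svg" width="167.26mm" height="88.41mm" viewBox="0 0 167.26 88.41">
  <polygon points="136.62,28.29 147.73,39.98 136.04,51.09 124.93,39.40" fill="none" stroke="#000000"/>
  <polyline points="123.14,70.32 111.76,62.87 108.81,56.50 113.18,53.50 123.73,56.18" fill="none" stroke="#000000"/>
  <polygon points="32.18,30.33 63.12,30.33 63.12,42.88 32.18,42.88" fill="none" stroke="#000000"/>
  <polygon points="128.07,14.13 109.63,11.96 21.17,8.05 33.19,70.18 162.24,42.68" fill="none" stroke="#ff8800"/>
</svg>

Each laser-on run becomes one SVG element. Flip Y back into SVG space with y_svg = 88.41 − y_machine.

Run 1: power S520 maps to stroke `#000000` (score). The run returns to its start, so emit a `<polygon>` with points (Y-flipped): 136.62,28.29 147.73,39.98 136.04,51.09 124.93,39.40.

Run 2: power S520 maps to stroke `#000000` (score). The run is open, so emit a `<polyline>` with points (Y-flipped): 123.14,70.32 111.76,62.87 108.81,56.50 113.18,53.50 123.73,56.18.

Run 3: S520 ⇒ score layer `#000000`. The run returns to its start, so emit a `<polygon>` with points (Y-flipped): 32.18,30.33 63.12,30.33 63.12,42.88 32.18,42.88.

Run 4: power S803 maps to stroke `#ff8800` (cut). The run returns to its start, so emit a `<polygon>` with points (Y-flipped): 128.07,14.13 109.63,11.96 21.17,8.05 33.19,70.18 162.24,42.68.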